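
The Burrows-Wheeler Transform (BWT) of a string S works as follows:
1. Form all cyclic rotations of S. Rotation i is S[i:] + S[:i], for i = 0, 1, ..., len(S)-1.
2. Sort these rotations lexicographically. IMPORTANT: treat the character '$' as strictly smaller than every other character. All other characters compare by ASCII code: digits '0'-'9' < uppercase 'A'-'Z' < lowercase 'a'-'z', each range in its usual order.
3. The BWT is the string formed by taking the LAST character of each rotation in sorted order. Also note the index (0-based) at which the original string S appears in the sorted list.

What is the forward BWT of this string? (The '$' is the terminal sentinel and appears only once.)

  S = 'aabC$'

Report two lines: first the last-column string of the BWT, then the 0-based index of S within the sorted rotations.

All 5 rotations (rotation i = S[i:]+S[:i]):
  rot[0] = aabC$
  rot[1] = abC$a
  rot[2] = bC$aa
  rot[3] = C$aab
  rot[4] = $aabC
Sorted (with $ < everything):
  sorted[0] = $aabC  (last char: 'C')
  sorted[1] = C$aab  (last char: 'b')
  sorted[2] = aabC$  (last char: '$')
  sorted[3] = abC$a  (last char: 'a')
  sorted[4] = bC$aa  (last char: 'a')
Last column: Cb$aa
Original string S is at sorted index 2

Answer: Cb$aa
2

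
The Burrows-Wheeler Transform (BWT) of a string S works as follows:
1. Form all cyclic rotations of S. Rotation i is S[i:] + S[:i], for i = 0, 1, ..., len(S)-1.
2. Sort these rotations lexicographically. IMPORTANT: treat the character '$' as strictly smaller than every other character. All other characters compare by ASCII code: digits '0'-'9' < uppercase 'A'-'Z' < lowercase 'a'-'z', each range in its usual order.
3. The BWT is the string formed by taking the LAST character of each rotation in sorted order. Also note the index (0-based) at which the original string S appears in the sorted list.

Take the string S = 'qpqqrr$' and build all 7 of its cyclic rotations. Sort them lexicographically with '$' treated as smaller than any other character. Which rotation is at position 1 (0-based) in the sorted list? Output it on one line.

Answer: pqqrr$q

Derivation:
All 7 rotations (rotation i = S[i:]+S[:i]):
  rot[0] = qpqqrr$
  rot[1] = pqqrr$q
  rot[2] = qqrr$qp
  rot[3] = qrr$qpq
  rot[4] = rr$qpqq
  rot[5] = r$qpqqr
  rot[6] = $qpqqrr
Sorted (with $ < everything):
  sorted[0] = $qpqqrr
  sorted[1] = pqqrr$q
  sorted[2] = qpqqrr$
  sorted[3] = qqrr$qp
  sorted[4] = qrr$qpq
  sorted[5] = r$qpqqr
  sorted[6] = rr$qpqq
sorted[1] = pqqrr$q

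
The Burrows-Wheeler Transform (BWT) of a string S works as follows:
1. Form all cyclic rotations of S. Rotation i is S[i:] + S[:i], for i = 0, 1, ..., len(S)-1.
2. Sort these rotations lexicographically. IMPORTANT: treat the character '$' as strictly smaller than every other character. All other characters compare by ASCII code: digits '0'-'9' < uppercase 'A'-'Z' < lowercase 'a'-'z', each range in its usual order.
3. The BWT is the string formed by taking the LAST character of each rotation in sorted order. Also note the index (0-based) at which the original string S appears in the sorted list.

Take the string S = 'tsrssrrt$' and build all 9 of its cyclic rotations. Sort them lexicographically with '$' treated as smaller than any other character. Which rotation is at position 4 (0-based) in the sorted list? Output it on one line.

Answer: srrt$tsrs

Derivation:
All 9 rotations (rotation i = S[i:]+S[:i]):
  rot[0] = tsrssrrt$
  rot[1] = srssrrt$t
  rot[2] = rssrrt$ts
  rot[3] = ssrrt$tsr
  rot[4] = srrt$tsrs
  rot[5] = rrt$tsrss
  rot[6] = rt$tsrssr
  rot[7] = t$tsrssrr
  rot[8] = $tsrssrrt
Sorted (with $ < everything):
  sorted[0] = $tsrssrrt
  sorted[1] = rrt$tsrss
  sorted[2] = rssrrt$ts
  sorted[3] = rt$tsrssr
  sorted[4] = srrt$tsrs
  sorted[5] = srssrrt$t
  sorted[6] = ssrrt$tsr
  sorted[7] = t$tsrssrr
  sorted[8] = tsrssrrt$
sorted[4] = srrt$tsrs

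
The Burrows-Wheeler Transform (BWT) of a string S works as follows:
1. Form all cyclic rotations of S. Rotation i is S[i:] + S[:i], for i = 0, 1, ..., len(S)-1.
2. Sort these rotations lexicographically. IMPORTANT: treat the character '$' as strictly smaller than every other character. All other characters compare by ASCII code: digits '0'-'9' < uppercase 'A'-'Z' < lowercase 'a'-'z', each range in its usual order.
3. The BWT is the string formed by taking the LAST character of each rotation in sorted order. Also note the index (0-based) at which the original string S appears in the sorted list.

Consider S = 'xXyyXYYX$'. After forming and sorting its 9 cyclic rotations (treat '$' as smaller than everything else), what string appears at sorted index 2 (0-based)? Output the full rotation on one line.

Answer: XYYX$xXyy

Derivation:
All 9 rotations (rotation i = S[i:]+S[:i]):
  rot[0] = xXyyXYYX$
  rot[1] = XyyXYYX$x
  rot[2] = yyXYYX$xX
  rot[3] = yXYYX$xXy
  rot[4] = XYYX$xXyy
  rot[5] = YYX$xXyyX
  rot[6] = YX$xXyyXY
  rot[7] = X$xXyyXYY
  rot[8] = $xXyyXYYX
Sorted (with $ < everything):
  sorted[0] = $xXyyXYYX
  sorted[1] = X$xXyyXYY
  sorted[2] = XYYX$xXyy
  sorted[3] = XyyXYYX$x
  sorted[4] = YX$xXyyXY
  sorted[5] = YYX$xXyyX
  sorted[6] = xXyyXYYX$
  sorted[7] = yXYYX$xXy
  sorted[8] = yyXYYX$xX
sorted[2] = XYYX$xXyy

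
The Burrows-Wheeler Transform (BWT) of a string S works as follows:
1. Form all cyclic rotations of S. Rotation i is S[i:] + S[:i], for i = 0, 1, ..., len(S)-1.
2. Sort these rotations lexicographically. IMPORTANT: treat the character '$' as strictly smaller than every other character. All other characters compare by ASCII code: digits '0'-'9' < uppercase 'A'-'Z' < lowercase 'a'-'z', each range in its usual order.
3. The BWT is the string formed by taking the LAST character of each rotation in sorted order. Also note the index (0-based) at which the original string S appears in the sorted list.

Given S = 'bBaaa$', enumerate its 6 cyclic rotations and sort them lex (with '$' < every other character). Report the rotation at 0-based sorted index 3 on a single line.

Answer: aa$bBa

Derivation:
All 6 rotations (rotation i = S[i:]+S[:i]):
  rot[0] = bBaaa$
  rot[1] = Baaa$b
  rot[2] = aaa$bB
  rot[3] = aa$bBa
  rot[4] = a$bBaa
  rot[5] = $bBaaa
Sorted (with $ < everything):
  sorted[0] = $bBaaa
  sorted[1] = Baaa$b
  sorted[2] = a$bBaa
  sorted[3] = aa$bBa
  sorted[4] = aaa$bB
  sorted[5] = bBaaa$
sorted[3] = aa$bBa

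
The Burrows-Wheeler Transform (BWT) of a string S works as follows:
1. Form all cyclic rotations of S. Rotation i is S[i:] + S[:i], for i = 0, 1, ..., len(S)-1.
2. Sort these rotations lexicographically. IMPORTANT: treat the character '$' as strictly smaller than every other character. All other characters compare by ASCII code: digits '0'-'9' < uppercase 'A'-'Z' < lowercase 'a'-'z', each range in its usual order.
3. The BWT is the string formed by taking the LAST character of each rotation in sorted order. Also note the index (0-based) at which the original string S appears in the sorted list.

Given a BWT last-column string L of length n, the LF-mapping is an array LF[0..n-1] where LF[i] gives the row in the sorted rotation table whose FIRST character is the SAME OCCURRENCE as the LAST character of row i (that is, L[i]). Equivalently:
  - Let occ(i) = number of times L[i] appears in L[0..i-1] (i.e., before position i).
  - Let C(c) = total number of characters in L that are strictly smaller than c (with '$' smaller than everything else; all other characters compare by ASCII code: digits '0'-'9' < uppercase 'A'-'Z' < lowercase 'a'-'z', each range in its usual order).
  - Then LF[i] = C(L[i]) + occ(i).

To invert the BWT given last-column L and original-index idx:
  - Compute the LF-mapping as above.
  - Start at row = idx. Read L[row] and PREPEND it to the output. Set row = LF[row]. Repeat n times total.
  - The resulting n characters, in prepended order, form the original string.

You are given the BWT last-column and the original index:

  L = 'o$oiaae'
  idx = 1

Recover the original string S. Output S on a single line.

LF mapping: 5 0 6 4 1 2 3
Walk LF starting at row 1, prepending L[row]:
  step 1: row=1, L[1]='$', prepend. Next row=LF[1]=0
  step 2: row=0, L[0]='o', prepend. Next row=LF[0]=5
  step 3: row=5, L[5]='a', prepend. Next row=LF[5]=2
  step 4: row=2, L[2]='o', prepend. Next row=LF[2]=6
  step 5: row=6, L[6]='e', prepend. Next row=LF[6]=3
  step 6: row=3, L[3]='i', prepend. Next row=LF[3]=4
  step 7: row=4, L[4]='a', prepend. Next row=LF[4]=1
Reversed output: aieoao$

Answer: aieoao$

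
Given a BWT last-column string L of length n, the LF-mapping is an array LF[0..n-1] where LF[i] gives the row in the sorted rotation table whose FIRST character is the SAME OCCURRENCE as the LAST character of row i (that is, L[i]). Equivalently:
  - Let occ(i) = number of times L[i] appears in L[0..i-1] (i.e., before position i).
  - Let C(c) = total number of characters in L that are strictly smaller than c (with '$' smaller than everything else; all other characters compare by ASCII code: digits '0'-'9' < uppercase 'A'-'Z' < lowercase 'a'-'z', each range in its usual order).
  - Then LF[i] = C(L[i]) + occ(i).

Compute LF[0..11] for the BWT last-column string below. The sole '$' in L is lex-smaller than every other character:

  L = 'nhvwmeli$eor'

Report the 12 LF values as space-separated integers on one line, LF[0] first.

Answer: 7 3 10 11 6 1 5 4 0 2 8 9

Derivation:
Char counts: '$':1, 'e':2, 'h':1, 'i':1, 'l':1, 'm':1, 'n':1, 'o':1, 'r':1, 'v':1, 'w':1
C (first-col start): C('$')=0, C('e')=1, C('h')=3, C('i')=4, C('l')=5, C('m')=6, C('n')=7, C('o')=8, C('r')=9, C('v')=10, C('w')=11
L[0]='n': occ=0, LF[0]=C('n')+0=7+0=7
L[1]='h': occ=0, LF[1]=C('h')+0=3+0=3
L[2]='v': occ=0, LF[2]=C('v')+0=10+0=10
L[3]='w': occ=0, LF[3]=C('w')+0=11+0=11
L[4]='m': occ=0, LF[4]=C('m')+0=6+0=6
L[5]='e': occ=0, LF[5]=C('e')+0=1+0=1
L[6]='l': occ=0, LF[6]=C('l')+0=5+0=5
L[7]='i': occ=0, LF[7]=C('i')+0=4+0=4
L[8]='$': occ=0, LF[8]=C('$')+0=0+0=0
L[9]='e': occ=1, LF[9]=C('e')+1=1+1=2
L[10]='o': occ=0, LF[10]=C('o')+0=8+0=8
L[11]='r': occ=0, LF[11]=C('r')+0=9+0=9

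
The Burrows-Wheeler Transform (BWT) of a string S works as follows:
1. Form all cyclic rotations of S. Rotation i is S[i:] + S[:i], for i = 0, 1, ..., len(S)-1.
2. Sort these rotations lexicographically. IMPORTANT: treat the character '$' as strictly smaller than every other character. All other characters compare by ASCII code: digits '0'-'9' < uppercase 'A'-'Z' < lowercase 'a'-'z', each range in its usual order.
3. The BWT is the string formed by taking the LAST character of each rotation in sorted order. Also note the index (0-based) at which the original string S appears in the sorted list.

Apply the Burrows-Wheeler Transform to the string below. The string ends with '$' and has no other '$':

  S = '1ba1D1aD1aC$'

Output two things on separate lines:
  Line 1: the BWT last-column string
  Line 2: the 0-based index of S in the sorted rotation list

All 12 rotations (rotation i = S[i:]+S[:i]):
  rot[0] = 1ba1D1aD1aC$
  rot[1] = ba1D1aD1aC$1
  rot[2] = a1D1aD1aC$1b
  rot[3] = 1D1aD1aC$1ba
  rot[4] = D1aD1aC$1ba1
  rot[5] = 1aD1aC$1ba1D
  rot[6] = aD1aC$1ba1D1
  rot[7] = D1aC$1ba1D1a
  rot[8] = 1aC$1ba1D1aD
  rot[9] = aC$1ba1D1aD1
  rot[10] = C$1ba1D1aD1a
  rot[11] = $1ba1D1aD1aC
Sorted (with $ < everything):
  sorted[0] = $1ba1D1aD1aC  (last char: 'C')
  sorted[1] = 1D1aD1aC$1ba  (last char: 'a')
  sorted[2] = 1aC$1ba1D1aD  (last char: 'D')
  sorted[3] = 1aD1aC$1ba1D  (last char: 'D')
  sorted[4] = 1ba1D1aD1aC$  (last char: '$')
  sorted[5] = C$1ba1D1aD1a  (last char: 'a')
  sorted[6] = D1aC$1ba1D1a  (last char: 'a')
  sorted[7] = D1aD1aC$1ba1  (last char: '1')
  sorted[8] = a1D1aD1aC$1b  (last char: 'b')
  sorted[9] = aC$1ba1D1aD1  (last char: '1')
  sorted[10] = aD1aC$1ba1D1  (last char: '1')
  sorted[11] = ba1D1aD1aC$1  (last char: '1')
Last column: CaDD$aa1b111
Original string S is at sorted index 4

Answer: CaDD$aa1b111
4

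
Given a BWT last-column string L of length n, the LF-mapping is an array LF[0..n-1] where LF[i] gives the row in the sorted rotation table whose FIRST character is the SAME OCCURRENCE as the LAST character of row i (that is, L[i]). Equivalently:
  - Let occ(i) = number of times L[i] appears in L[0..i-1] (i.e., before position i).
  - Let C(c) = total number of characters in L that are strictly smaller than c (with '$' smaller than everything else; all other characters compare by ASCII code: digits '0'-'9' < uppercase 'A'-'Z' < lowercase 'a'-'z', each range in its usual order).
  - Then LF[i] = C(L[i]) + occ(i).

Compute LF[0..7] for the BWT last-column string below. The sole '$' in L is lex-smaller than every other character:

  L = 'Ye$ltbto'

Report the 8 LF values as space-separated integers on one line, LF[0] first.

Answer: 1 3 0 4 6 2 7 5

Derivation:
Char counts: '$':1, 'Y':1, 'b':1, 'e':1, 'l':1, 'o':1, 't':2
C (first-col start): C('$')=0, C('Y')=1, C('b')=2, C('e')=3, C('l')=4, C('o')=5, C('t')=6
L[0]='Y': occ=0, LF[0]=C('Y')+0=1+0=1
L[1]='e': occ=0, LF[1]=C('e')+0=3+0=3
L[2]='$': occ=0, LF[2]=C('$')+0=0+0=0
L[3]='l': occ=0, LF[3]=C('l')+0=4+0=4
L[4]='t': occ=0, LF[4]=C('t')+0=6+0=6
L[5]='b': occ=0, LF[5]=C('b')+0=2+0=2
L[6]='t': occ=1, LF[6]=C('t')+1=6+1=7
L[7]='o': occ=0, LF[7]=C('o')+0=5+0=5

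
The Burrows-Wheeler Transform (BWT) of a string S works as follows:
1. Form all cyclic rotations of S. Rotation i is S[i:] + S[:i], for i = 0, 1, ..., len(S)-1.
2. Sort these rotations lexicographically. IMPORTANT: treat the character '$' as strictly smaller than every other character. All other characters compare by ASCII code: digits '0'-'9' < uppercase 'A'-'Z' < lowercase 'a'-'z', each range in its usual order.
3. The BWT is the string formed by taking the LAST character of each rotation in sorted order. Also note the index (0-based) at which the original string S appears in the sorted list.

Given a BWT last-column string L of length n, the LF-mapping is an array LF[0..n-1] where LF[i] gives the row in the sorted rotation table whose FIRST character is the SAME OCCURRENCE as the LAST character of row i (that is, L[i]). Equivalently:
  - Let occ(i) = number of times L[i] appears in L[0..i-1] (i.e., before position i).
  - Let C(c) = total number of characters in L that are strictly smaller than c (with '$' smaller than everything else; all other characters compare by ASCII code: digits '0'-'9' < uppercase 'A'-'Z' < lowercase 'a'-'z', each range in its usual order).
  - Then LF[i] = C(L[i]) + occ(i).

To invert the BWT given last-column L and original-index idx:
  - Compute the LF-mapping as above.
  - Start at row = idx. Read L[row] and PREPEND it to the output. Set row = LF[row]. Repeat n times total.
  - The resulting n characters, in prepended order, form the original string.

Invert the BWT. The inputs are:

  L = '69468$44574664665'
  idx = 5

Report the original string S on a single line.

LF mapping: 8 16 1 9 15 0 2 3 6 14 4 10 11 5 12 13 7
Walk LF starting at row 5, prepending L[row]:
  step 1: row=5, L[5]='$', prepend. Next row=LF[5]=0
  step 2: row=0, L[0]='6', prepend. Next row=LF[0]=8
  step 3: row=8, L[8]='5', prepend. Next row=LF[8]=6
  step 4: row=6, L[6]='4', prepend. Next row=LF[6]=2
  step 5: row=2, L[2]='4', prepend. Next row=LF[2]=1
  step 6: row=1, L[1]='9', prepend. Next row=LF[1]=16
  step 7: row=16, L[16]='5', prepend. Next row=LF[16]=7
  step 8: row=7, L[7]='4', prepend. Next row=LF[7]=3
  step 9: row=3, L[3]='6', prepend. Next row=LF[3]=9
  step 10: row=9, L[9]='7', prepend. Next row=LF[9]=14
  step 11: row=14, L[14]='6', prepend. Next row=LF[14]=12
  step 12: row=12, L[12]='6', prepend. Next row=LF[12]=11
  step 13: row=11, L[11]='6', prepend. Next row=LF[11]=10
  step 14: row=10, L[10]='4', prepend. Next row=LF[10]=4
  step 15: row=4, L[4]='8', prepend. Next row=LF[4]=15
  step 16: row=15, L[15]='6', prepend. Next row=LF[15]=13
  step 17: row=13, L[13]='4', prepend. Next row=LF[13]=5
Reversed output: 4684666764594456$

Answer: 4684666764594456$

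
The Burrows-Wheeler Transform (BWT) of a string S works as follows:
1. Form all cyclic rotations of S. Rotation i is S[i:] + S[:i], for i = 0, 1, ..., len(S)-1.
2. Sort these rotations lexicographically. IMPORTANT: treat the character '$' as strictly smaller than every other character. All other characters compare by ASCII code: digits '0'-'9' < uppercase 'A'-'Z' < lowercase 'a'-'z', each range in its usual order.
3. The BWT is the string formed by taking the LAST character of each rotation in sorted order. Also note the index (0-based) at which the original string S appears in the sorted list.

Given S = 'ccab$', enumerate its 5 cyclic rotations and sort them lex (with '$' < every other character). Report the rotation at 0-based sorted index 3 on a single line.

All 5 rotations (rotation i = S[i:]+S[:i]):
  rot[0] = ccab$
  rot[1] = cab$c
  rot[2] = ab$cc
  rot[3] = b$cca
  rot[4] = $ccab
Sorted (with $ < everything):
  sorted[0] = $ccab
  sorted[1] = ab$cc
  sorted[2] = b$cca
  sorted[3] = cab$c
  sorted[4] = ccab$
sorted[3] = cab$c

Answer: cab$c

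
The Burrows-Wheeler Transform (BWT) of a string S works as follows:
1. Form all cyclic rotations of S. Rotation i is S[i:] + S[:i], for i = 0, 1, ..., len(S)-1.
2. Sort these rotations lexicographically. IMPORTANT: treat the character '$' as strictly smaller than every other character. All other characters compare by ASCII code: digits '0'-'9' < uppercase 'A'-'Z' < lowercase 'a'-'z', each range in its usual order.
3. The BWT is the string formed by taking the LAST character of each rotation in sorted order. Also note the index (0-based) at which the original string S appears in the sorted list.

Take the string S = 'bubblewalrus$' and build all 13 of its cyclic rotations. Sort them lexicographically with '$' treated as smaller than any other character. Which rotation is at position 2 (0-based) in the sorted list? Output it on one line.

All 13 rotations (rotation i = S[i:]+S[:i]):
  rot[0] = bubblewalrus$
  rot[1] = ubblewalrus$b
  rot[2] = bblewalrus$bu
  rot[3] = blewalrus$bub
  rot[4] = lewalrus$bubb
  rot[5] = ewalrus$bubbl
  rot[6] = walrus$bubble
  rot[7] = alrus$bubblew
  rot[8] = lrus$bubblewa
  rot[9] = rus$bubblewal
  rot[10] = us$bubblewalr
  rot[11] = s$bubblewalru
  rot[12] = $bubblewalrus
Sorted (with $ < everything):
  sorted[0] = $bubblewalrus
  sorted[1] = alrus$bubblew
  sorted[2] = bblewalrus$bu
  sorted[3] = blewalrus$bub
  sorted[4] = bubblewalrus$
  sorted[5] = ewalrus$bubbl
  sorted[6] = lewalrus$bubb
  sorted[7] = lrus$bubblewa
  sorted[8] = rus$bubblewal
  sorted[9] = s$bubblewalru
  sorted[10] = ubblewalrus$b
  sorted[11] = us$bubblewalr
  sorted[12] = walrus$bubble
sorted[2] = bblewalrus$bu

Answer: bblewalrus$bu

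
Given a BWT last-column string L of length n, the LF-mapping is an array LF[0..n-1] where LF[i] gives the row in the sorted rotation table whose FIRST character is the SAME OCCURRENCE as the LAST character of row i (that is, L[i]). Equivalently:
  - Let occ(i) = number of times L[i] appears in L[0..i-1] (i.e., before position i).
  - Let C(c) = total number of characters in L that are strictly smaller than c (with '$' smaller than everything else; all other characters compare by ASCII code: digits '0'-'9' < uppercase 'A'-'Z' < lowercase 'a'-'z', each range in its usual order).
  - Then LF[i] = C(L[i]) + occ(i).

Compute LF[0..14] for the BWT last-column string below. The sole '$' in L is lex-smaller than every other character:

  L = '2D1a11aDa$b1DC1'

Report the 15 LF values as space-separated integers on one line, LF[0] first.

Char counts: '$':1, '1':5, '2':1, 'C':1, 'D':3, 'a':3, 'b':1
C (first-col start): C('$')=0, C('1')=1, C('2')=6, C('C')=7, C('D')=8, C('a')=11, C('b')=14
L[0]='2': occ=0, LF[0]=C('2')+0=6+0=6
L[1]='D': occ=0, LF[1]=C('D')+0=8+0=8
L[2]='1': occ=0, LF[2]=C('1')+0=1+0=1
L[3]='a': occ=0, LF[3]=C('a')+0=11+0=11
L[4]='1': occ=1, LF[4]=C('1')+1=1+1=2
L[5]='1': occ=2, LF[5]=C('1')+2=1+2=3
L[6]='a': occ=1, LF[6]=C('a')+1=11+1=12
L[7]='D': occ=1, LF[7]=C('D')+1=8+1=9
L[8]='a': occ=2, LF[8]=C('a')+2=11+2=13
L[9]='$': occ=0, LF[9]=C('$')+0=0+0=0
L[10]='b': occ=0, LF[10]=C('b')+0=14+0=14
L[11]='1': occ=3, LF[11]=C('1')+3=1+3=4
L[12]='D': occ=2, LF[12]=C('D')+2=8+2=10
L[13]='C': occ=0, LF[13]=C('C')+0=7+0=7
L[14]='1': occ=4, LF[14]=C('1')+4=1+4=5

Answer: 6 8 1 11 2 3 12 9 13 0 14 4 10 7 5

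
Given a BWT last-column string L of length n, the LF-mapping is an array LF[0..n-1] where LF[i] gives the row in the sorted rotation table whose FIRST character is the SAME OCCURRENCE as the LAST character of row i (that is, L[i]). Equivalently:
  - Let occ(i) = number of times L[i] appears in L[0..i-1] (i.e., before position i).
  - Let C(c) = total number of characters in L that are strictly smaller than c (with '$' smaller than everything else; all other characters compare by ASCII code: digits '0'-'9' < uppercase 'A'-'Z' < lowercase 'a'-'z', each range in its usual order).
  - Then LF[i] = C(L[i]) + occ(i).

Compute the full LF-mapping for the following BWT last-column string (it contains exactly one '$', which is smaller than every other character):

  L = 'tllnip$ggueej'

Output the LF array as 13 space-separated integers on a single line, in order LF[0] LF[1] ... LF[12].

Char counts: '$':1, 'e':2, 'g':2, 'i':1, 'j':1, 'l':2, 'n':1, 'p':1, 't':1, 'u':1
C (first-col start): C('$')=0, C('e')=1, C('g')=3, C('i')=5, C('j')=6, C('l')=7, C('n')=9, C('p')=10, C('t')=11, C('u')=12
L[0]='t': occ=0, LF[0]=C('t')+0=11+0=11
L[1]='l': occ=0, LF[1]=C('l')+0=7+0=7
L[2]='l': occ=1, LF[2]=C('l')+1=7+1=8
L[3]='n': occ=0, LF[3]=C('n')+0=9+0=9
L[4]='i': occ=0, LF[4]=C('i')+0=5+0=5
L[5]='p': occ=0, LF[5]=C('p')+0=10+0=10
L[6]='$': occ=0, LF[6]=C('$')+0=0+0=0
L[7]='g': occ=0, LF[7]=C('g')+0=3+0=3
L[8]='g': occ=1, LF[8]=C('g')+1=3+1=4
L[9]='u': occ=0, LF[9]=C('u')+0=12+0=12
L[10]='e': occ=0, LF[10]=C('e')+0=1+0=1
L[11]='e': occ=1, LF[11]=C('e')+1=1+1=2
L[12]='j': occ=0, LF[12]=C('j')+0=6+0=6

Answer: 11 7 8 9 5 10 0 3 4 12 1 2 6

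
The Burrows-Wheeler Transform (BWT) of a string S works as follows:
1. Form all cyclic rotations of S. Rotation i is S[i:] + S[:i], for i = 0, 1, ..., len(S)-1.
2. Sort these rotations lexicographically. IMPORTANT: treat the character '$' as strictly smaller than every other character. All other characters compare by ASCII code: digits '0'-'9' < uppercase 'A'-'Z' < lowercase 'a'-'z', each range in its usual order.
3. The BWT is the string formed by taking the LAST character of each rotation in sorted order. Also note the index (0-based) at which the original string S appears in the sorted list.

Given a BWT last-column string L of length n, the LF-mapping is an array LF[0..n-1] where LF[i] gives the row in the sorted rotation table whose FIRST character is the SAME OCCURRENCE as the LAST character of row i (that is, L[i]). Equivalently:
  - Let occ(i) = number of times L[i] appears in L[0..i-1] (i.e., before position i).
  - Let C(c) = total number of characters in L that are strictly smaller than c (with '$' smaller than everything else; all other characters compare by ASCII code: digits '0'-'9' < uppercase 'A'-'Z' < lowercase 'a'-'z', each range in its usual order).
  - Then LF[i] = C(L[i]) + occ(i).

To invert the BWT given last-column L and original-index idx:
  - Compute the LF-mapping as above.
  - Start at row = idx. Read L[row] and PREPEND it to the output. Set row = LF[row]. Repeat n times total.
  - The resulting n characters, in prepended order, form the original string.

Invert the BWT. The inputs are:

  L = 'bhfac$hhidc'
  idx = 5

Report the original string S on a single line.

LF mapping: 2 7 6 1 3 0 8 9 10 5 4
Walk LF starting at row 5, prepending L[row]:
  step 1: row=5, L[5]='$', prepend. Next row=LF[5]=0
  step 2: row=0, L[0]='b', prepend. Next row=LF[0]=2
  step 3: row=2, L[2]='f', prepend. Next row=LF[2]=6
  step 4: row=6, L[6]='h', prepend. Next row=LF[6]=8
  step 5: row=8, L[8]='i', prepend. Next row=LF[8]=10
  step 6: row=10, L[10]='c', prepend. Next row=LF[10]=4
  step 7: row=4, L[4]='c', prepend. Next row=LF[4]=3
  step 8: row=3, L[3]='a', prepend. Next row=LF[3]=1
  step 9: row=1, L[1]='h', prepend. Next row=LF[1]=7
  step 10: row=7, L[7]='h', prepend. Next row=LF[7]=9
  step 11: row=9, L[9]='d', prepend. Next row=LF[9]=5
Reversed output: dhhaccihfb$

Answer: dhhaccihfb$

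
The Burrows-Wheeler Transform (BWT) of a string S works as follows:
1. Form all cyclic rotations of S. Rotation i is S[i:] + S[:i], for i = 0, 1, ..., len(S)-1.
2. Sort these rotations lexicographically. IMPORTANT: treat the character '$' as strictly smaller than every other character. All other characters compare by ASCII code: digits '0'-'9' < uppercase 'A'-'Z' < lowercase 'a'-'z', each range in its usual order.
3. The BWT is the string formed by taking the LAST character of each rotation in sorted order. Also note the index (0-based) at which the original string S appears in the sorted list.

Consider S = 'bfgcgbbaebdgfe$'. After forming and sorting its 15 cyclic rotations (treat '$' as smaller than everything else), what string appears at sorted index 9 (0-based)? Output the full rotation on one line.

Answer: ebdgfe$bfgcgbba

Derivation:
All 15 rotations (rotation i = S[i:]+S[:i]):
  rot[0] = bfgcgbbaebdgfe$
  rot[1] = fgcgbbaebdgfe$b
  rot[2] = gcgbbaebdgfe$bf
  rot[3] = cgbbaebdgfe$bfg
  rot[4] = gbbaebdgfe$bfgc
  rot[5] = bbaebdgfe$bfgcg
  rot[6] = baebdgfe$bfgcgb
  rot[7] = aebdgfe$bfgcgbb
  rot[8] = ebdgfe$bfgcgbba
  rot[9] = bdgfe$bfgcgbbae
  rot[10] = dgfe$bfgcgbbaeb
  rot[11] = gfe$bfgcgbbaebd
  rot[12] = fe$bfgcgbbaebdg
  rot[13] = e$bfgcgbbaebdgf
  rot[14] = $bfgcgbbaebdgfe
Sorted (with $ < everything):
  sorted[0] = $bfgcgbbaebdgfe
  sorted[1] = aebdgfe$bfgcgbb
  sorted[2] = baebdgfe$bfgcgb
  sorted[3] = bbaebdgfe$bfgcg
  sorted[4] = bdgfe$bfgcgbbae
  sorted[5] = bfgcgbbaebdgfe$
  sorted[6] = cgbbaebdgfe$bfg
  sorted[7] = dgfe$bfgcgbbaeb
  sorted[8] = e$bfgcgbbaebdgf
  sorted[9] = ebdgfe$bfgcgbba
  sorted[10] = fe$bfgcgbbaebdg
  sorted[11] = fgcgbbaebdgfe$b
  sorted[12] = gbbaebdgfe$bfgc
  sorted[13] = gcgbbaebdgfe$bf
  sorted[14] = gfe$bfgcgbbaebd
sorted[9] = ebdgfe$bfgcgbba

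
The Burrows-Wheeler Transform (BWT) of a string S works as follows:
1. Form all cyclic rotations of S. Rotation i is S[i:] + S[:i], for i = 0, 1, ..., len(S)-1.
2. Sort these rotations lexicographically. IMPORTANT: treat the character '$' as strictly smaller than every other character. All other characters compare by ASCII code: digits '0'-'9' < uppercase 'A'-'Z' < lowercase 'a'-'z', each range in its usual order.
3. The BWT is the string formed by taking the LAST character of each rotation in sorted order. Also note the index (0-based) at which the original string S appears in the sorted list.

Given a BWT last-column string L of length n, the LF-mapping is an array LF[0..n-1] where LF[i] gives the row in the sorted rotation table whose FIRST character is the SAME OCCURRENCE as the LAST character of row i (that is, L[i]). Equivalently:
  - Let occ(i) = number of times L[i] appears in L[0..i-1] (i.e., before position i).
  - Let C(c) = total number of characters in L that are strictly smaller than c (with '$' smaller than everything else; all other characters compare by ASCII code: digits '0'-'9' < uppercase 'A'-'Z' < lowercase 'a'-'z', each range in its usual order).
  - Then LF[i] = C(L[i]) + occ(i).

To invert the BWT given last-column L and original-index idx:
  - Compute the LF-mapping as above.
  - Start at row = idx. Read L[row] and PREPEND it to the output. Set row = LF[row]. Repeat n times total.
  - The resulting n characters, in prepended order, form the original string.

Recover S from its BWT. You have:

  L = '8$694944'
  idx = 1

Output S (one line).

LF mapping: 5 0 4 6 1 7 2 3
Walk LF starting at row 1, prepending L[row]:
  step 1: row=1, L[1]='$', prepend. Next row=LF[1]=0
  step 2: row=0, L[0]='8', prepend. Next row=LF[0]=5
  step 3: row=5, L[5]='9', prepend. Next row=LF[5]=7
  step 4: row=7, L[7]='4', prepend. Next row=LF[7]=3
  step 5: row=3, L[3]='9', prepend. Next row=LF[3]=6
  step 6: row=6, L[6]='4', prepend. Next row=LF[6]=2
  step 7: row=2, L[2]='6', prepend. Next row=LF[2]=4
  step 8: row=4, L[4]='4', prepend. Next row=LF[4]=1
Reversed output: 4649498$

Answer: 4649498$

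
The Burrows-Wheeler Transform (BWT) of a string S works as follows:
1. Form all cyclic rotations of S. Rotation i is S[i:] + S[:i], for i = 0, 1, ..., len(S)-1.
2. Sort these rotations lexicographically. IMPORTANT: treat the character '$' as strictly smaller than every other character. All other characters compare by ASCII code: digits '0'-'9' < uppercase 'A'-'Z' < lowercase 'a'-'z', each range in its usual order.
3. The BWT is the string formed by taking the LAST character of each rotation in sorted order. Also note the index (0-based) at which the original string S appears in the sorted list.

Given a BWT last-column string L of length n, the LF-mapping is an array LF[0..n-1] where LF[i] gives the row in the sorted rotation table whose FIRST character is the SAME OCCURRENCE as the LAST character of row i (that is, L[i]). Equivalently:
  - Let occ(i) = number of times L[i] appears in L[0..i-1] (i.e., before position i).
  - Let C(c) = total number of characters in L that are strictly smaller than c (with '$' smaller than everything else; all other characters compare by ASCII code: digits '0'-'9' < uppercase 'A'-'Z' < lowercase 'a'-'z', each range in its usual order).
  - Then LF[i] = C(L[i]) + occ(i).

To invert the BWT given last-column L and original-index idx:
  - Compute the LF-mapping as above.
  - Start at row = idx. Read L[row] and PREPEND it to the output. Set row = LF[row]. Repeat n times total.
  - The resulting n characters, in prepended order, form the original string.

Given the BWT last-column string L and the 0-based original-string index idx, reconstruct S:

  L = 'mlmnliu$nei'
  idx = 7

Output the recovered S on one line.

LF mapping: 6 4 7 8 5 2 10 0 9 1 3
Walk LF starting at row 7, prepending L[row]:
  step 1: row=7, L[7]='$', prepend. Next row=LF[7]=0
  step 2: row=0, L[0]='m', prepend. Next row=LF[0]=6
  step 3: row=6, L[6]='u', prepend. Next row=LF[6]=10
  step 4: row=10, L[10]='i', prepend. Next row=LF[10]=3
  step 5: row=3, L[3]='n', prepend. Next row=LF[3]=8
  step 6: row=8, L[8]='n', prepend. Next row=LF[8]=9
  step 7: row=9, L[9]='e', prepend. Next row=LF[9]=1
  step 8: row=1, L[1]='l', prepend. Next row=LF[1]=4
  step 9: row=4, L[4]='l', prepend. Next row=LF[4]=5
  step 10: row=5, L[5]='i', prepend. Next row=LF[5]=2
  step 11: row=2, L[2]='m', prepend. Next row=LF[2]=7
Reversed output: millennium$

Answer: millennium$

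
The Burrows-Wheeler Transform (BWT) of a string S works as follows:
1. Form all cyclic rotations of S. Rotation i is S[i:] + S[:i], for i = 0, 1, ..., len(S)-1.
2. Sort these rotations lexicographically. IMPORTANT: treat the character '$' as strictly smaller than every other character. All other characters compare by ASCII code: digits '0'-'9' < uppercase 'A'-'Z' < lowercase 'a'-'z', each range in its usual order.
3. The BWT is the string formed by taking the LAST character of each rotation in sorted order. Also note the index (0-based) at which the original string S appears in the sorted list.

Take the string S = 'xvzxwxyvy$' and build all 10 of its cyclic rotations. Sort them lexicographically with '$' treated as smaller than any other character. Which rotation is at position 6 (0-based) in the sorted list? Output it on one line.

Answer: xyvy$xvzxw

Derivation:
All 10 rotations (rotation i = S[i:]+S[:i]):
  rot[0] = xvzxwxyvy$
  rot[1] = vzxwxyvy$x
  rot[2] = zxwxyvy$xv
  rot[3] = xwxyvy$xvz
  rot[4] = wxyvy$xvzx
  rot[5] = xyvy$xvzxw
  rot[6] = yvy$xvzxwx
  rot[7] = vy$xvzxwxy
  rot[8] = y$xvzxwxyv
  rot[9] = $xvzxwxyvy
Sorted (with $ < everything):
  sorted[0] = $xvzxwxyvy
  sorted[1] = vy$xvzxwxy
  sorted[2] = vzxwxyvy$x
  sorted[3] = wxyvy$xvzx
  sorted[4] = xvzxwxyvy$
  sorted[5] = xwxyvy$xvz
  sorted[6] = xyvy$xvzxw
  sorted[7] = y$xvzxwxyv
  sorted[8] = yvy$xvzxwx
  sorted[9] = zxwxyvy$xv
sorted[6] = xyvy$xvzxw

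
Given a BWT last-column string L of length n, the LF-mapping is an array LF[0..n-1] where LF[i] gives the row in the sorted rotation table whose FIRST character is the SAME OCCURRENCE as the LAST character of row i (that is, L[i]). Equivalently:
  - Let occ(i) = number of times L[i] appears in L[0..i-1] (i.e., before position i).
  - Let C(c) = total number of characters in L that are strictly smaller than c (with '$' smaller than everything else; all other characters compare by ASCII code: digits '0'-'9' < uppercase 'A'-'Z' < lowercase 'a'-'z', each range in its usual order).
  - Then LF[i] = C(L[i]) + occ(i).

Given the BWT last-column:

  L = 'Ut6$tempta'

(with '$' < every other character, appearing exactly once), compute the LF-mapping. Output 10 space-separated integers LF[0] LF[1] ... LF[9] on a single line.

Char counts: '$':1, '6':1, 'U':1, 'a':1, 'e':1, 'm':1, 'p':1, 't':3
C (first-col start): C('$')=0, C('6')=1, C('U')=2, C('a')=3, C('e')=4, C('m')=5, C('p')=6, C('t')=7
L[0]='U': occ=0, LF[0]=C('U')+0=2+0=2
L[1]='t': occ=0, LF[1]=C('t')+0=7+0=7
L[2]='6': occ=0, LF[2]=C('6')+0=1+0=1
L[3]='$': occ=0, LF[3]=C('$')+0=0+0=0
L[4]='t': occ=1, LF[4]=C('t')+1=7+1=8
L[5]='e': occ=0, LF[5]=C('e')+0=4+0=4
L[6]='m': occ=0, LF[6]=C('m')+0=5+0=5
L[7]='p': occ=0, LF[7]=C('p')+0=6+0=6
L[8]='t': occ=2, LF[8]=C('t')+2=7+2=9
L[9]='a': occ=0, LF[9]=C('a')+0=3+0=3

Answer: 2 7 1 0 8 4 5 6 9 3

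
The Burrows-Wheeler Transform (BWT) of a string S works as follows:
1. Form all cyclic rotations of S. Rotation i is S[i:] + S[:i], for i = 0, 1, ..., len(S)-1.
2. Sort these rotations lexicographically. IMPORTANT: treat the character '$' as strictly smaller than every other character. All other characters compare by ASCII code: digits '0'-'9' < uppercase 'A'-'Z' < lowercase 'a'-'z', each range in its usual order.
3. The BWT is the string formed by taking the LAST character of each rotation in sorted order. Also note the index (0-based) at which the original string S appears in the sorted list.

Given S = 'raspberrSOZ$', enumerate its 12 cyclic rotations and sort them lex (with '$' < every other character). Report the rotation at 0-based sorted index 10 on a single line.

All 12 rotations (rotation i = S[i:]+S[:i]):
  rot[0] = raspberrSOZ$
  rot[1] = aspberrSOZ$r
  rot[2] = spberrSOZ$ra
  rot[3] = pberrSOZ$ras
  rot[4] = berrSOZ$rasp
  rot[5] = errSOZ$raspb
  rot[6] = rrSOZ$raspbe
  rot[7] = rSOZ$raspber
  rot[8] = SOZ$raspberr
  rot[9] = OZ$raspberrS
  rot[10] = Z$raspberrSO
  rot[11] = $raspberrSOZ
Sorted (with $ < everything):
  sorted[0] = $raspberrSOZ
  sorted[1] = OZ$raspberrS
  sorted[2] = SOZ$raspberr
  sorted[3] = Z$raspberrSO
  sorted[4] = aspberrSOZ$r
  sorted[5] = berrSOZ$rasp
  sorted[6] = errSOZ$raspb
  sorted[7] = pberrSOZ$ras
  sorted[8] = rSOZ$raspber
  sorted[9] = raspberrSOZ$
  sorted[10] = rrSOZ$raspbe
  sorted[11] = spberrSOZ$ra
sorted[10] = rrSOZ$raspbe

Answer: rrSOZ$raspbe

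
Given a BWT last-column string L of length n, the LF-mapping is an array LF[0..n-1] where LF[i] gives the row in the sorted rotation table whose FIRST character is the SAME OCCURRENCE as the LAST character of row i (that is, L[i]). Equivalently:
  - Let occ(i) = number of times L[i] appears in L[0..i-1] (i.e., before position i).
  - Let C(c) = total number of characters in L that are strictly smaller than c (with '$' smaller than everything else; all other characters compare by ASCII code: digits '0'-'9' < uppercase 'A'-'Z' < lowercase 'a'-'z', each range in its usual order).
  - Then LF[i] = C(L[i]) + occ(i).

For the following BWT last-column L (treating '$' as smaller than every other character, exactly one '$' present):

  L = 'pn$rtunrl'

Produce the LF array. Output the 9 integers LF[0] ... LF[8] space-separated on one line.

Answer: 4 2 0 5 7 8 3 6 1

Derivation:
Char counts: '$':1, 'l':1, 'n':2, 'p':1, 'r':2, 't':1, 'u':1
C (first-col start): C('$')=0, C('l')=1, C('n')=2, C('p')=4, C('r')=5, C('t')=7, C('u')=8
L[0]='p': occ=0, LF[0]=C('p')+0=4+0=4
L[1]='n': occ=0, LF[1]=C('n')+0=2+0=2
L[2]='$': occ=0, LF[2]=C('$')+0=0+0=0
L[3]='r': occ=0, LF[3]=C('r')+0=5+0=5
L[4]='t': occ=0, LF[4]=C('t')+0=7+0=7
L[5]='u': occ=0, LF[5]=C('u')+0=8+0=8
L[6]='n': occ=1, LF[6]=C('n')+1=2+1=3
L[7]='r': occ=1, LF[7]=C('r')+1=5+1=6
L[8]='l': occ=0, LF[8]=C('l')+0=1+0=1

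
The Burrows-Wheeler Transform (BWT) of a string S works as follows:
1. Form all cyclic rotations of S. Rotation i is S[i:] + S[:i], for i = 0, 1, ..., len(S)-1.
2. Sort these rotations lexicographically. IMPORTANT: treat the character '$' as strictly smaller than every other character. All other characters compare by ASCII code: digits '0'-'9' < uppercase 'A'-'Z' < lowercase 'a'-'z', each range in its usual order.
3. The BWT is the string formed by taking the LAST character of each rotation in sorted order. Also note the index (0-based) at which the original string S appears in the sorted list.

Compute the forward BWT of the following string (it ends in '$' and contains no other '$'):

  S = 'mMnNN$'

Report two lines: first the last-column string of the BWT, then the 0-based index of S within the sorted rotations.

All 6 rotations (rotation i = S[i:]+S[:i]):
  rot[0] = mMnNN$
  rot[1] = MnNN$m
  rot[2] = nNN$mM
  rot[3] = NN$mMn
  rot[4] = N$mMnN
  rot[5] = $mMnNN
Sorted (with $ < everything):
  sorted[0] = $mMnNN  (last char: 'N')
  sorted[1] = MnNN$m  (last char: 'm')
  sorted[2] = N$mMnN  (last char: 'N')
  sorted[3] = NN$mMn  (last char: 'n')
  sorted[4] = mMnNN$  (last char: '$')
  sorted[5] = nNN$mM  (last char: 'M')
Last column: NmNn$M
Original string S is at sorted index 4

Answer: NmNn$M
4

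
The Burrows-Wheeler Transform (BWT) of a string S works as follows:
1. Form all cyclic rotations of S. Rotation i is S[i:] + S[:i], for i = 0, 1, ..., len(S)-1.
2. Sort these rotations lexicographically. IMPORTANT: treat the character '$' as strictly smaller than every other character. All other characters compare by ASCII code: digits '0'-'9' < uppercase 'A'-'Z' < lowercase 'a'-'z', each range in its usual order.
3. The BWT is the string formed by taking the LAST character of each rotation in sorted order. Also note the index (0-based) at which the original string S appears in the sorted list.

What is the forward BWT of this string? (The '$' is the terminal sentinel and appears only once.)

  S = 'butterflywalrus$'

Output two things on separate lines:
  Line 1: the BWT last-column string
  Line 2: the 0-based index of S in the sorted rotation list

Answer: sw$trafeluturbyl
2

Derivation:
All 16 rotations (rotation i = S[i:]+S[:i]):
  rot[0] = butterflywalrus$
  rot[1] = utterflywalrus$b
  rot[2] = tterflywalrus$bu
  rot[3] = terflywalrus$but
  rot[4] = erflywalrus$butt
  rot[5] = rflywalrus$butte
  rot[6] = flywalrus$butter
  rot[7] = lywalrus$butterf
  rot[8] = ywalrus$butterfl
  rot[9] = walrus$butterfly
  rot[10] = alrus$butterflyw
  rot[11] = lrus$butterflywa
  rot[12] = rus$butterflywal
  rot[13] = us$butterflywalr
  rot[14] = s$butterflywalru
  rot[15] = $butterflywalrus
Sorted (with $ < everything):
  sorted[0] = $butterflywalrus  (last char: 's')
  sorted[1] = alrus$butterflyw  (last char: 'w')
  sorted[2] = butterflywalrus$  (last char: '$')
  sorted[3] = erflywalrus$butt  (last char: 't')
  sorted[4] = flywalrus$butter  (last char: 'r')
  sorted[5] = lrus$butterflywa  (last char: 'a')
  sorted[6] = lywalrus$butterf  (last char: 'f')
  sorted[7] = rflywalrus$butte  (last char: 'e')
  sorted[8] = rus$butterflywal  (last char: 'l')
  sorted[9] = s$butterflywalru  (last char: 'u')
  sorted[10] = terflywalrus$but  (last char: 't')
  sorted[11] = tterflywalrus$bu  (last char: 'u')
  sorted[12] = us$butterflywalr  (last char: 'r')
  sorted[13] = utterflywalrus$b  (last char: 'b')
  sorted[14] = walrus$butterfly  (last char: 'y')
  sorted[15] = ywalrus$butterfl  (last char: 'l')
Last column: sw$trafeluturbyl
Original string S is at sorted index 2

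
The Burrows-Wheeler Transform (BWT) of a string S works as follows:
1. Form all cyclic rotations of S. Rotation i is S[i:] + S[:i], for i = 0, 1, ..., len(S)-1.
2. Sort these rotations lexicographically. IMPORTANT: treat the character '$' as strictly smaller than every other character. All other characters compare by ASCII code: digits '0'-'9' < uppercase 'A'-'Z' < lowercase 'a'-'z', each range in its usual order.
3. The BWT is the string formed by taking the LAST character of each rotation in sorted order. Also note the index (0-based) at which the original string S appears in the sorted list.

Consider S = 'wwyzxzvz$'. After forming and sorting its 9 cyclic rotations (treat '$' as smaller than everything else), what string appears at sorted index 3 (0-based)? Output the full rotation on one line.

All 9 rotations (rotation i = S[i:]+S[:i]):
  rot[0] = wwyzxzvz$
  rot[1] = wyzxzvz$w
  rot[2] = yzxzvz$ww
  rot[3] = zxzvz$wwy
  rot[4] = xzvz$wwyz
  rot[5] = zvz$wwyzx
  rot[6] = vz$wwyzxz
  rot[7] = z$wwyzxzv
  rot[8] = $wwyzxzvz
Sorted (with $ < everything):
  sorted[0] = $wwyzxzvz
  sorted[1] = vz$wwyzxz
  sorted[2] = wwyzxzvz$
  sorted[3] = wyzxzvz$w
  sorted[4] = xzvz$wwyz
  sorted[5] = yzxzvz$ww
  sorted[6] = z$wwyzxzv
  sorted[7] = zvz$wwyzx
  sorted[8] = zxzvz$wwy
sorted[3] = wyzxzvz$w

Answer: wyzxzvz$w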